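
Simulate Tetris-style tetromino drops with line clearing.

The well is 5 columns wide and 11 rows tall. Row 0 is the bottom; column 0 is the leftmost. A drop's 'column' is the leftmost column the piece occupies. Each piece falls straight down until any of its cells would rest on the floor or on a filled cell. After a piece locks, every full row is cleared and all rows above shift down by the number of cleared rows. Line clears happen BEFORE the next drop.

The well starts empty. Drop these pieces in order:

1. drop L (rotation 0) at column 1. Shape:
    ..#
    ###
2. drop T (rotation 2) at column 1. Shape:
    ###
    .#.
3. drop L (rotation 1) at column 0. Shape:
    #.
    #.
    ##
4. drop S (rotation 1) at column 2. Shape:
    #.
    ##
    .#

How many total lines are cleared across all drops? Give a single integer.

Drop 1: L rot0 at col 1 lands with bottom-row=0; cleared 0 line(s) (total 0); column heights now [0 1 1 2 0], max=2
Drop 2: T rot2 at col 1 lands with bottom-row=1; cleared 0 line(s) (total 0); column heights now [0 3 3 3 0], max=3
Drop 3: L rot1 at col 0 lands with bottom-row=3; cleared 0 line(s) (total 0); column heights now [6 4 3 3 0], max=6
Drop 4: S rot1 at col 2 lands with bottom-row=3; cleared 0 line(s) (total 0); column heights now [6 4 6 5 0], max=6

Answer: 0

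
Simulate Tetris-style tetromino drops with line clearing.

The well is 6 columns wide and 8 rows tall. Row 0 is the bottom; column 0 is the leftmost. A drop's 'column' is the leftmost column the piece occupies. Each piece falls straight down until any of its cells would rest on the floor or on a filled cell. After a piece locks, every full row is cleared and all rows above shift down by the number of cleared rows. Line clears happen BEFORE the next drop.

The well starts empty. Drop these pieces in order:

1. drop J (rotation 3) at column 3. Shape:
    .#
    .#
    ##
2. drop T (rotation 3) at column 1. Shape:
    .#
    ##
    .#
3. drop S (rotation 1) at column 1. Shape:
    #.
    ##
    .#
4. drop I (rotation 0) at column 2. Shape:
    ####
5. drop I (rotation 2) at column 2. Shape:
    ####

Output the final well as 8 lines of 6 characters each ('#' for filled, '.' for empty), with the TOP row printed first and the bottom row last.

Drop 1: J rot3 at col 3 lands with bottom-row=0; cleared 0 line(s) (total 0); column heights now [0 0 0 1 3 0], max=3
Drop 2: T rot3 at col 1 lands with bottom-row=0; cleared 0 line(s) (total 0); column heights now [0 2 3 1 3 0], max=3
Drop 3: S rot1 at col 1 lands with bottom-row=3; cleared 0 line(s) (total 0); column heights now [0 6 5 1 3 0], max=6
Drop 4: I rot0 at col 2 lands with bottom-row=5; cleared 0 line(s) (total 0); column heights now [0 6 6 6 6 6], max=6
Drop 5: I rot2 at col 2 lands with bottom-row=6; cleared 0 line(s) (total 0); column heights now [0 6 7 7 7 7], max=7

Answer: ......
..####
.#####
.##...
..#...
..#.#.
.##.#.
..###.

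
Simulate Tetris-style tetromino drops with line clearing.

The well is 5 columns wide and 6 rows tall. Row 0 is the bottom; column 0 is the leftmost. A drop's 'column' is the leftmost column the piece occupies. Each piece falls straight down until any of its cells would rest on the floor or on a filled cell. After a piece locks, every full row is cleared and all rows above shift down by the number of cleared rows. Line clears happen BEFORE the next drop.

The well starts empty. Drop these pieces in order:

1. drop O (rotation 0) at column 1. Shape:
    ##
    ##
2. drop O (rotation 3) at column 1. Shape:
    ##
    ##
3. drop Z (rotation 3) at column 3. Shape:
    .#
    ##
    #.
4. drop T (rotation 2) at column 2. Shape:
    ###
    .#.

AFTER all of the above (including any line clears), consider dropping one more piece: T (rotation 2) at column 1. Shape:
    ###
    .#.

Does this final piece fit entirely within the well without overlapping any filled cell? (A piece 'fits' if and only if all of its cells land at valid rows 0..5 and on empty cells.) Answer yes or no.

Drop 1: O rot0 at col 1 lands with bottom-row=0; cleared 0 line(s) (total 0); column heights now [0 2 2 0 0], max=2
Drop 2: O rot3 at col 1 lands with bottom-row=2; cleared 0 line(s) (total 0); column heights now [0 4 4 0 0], max=4
Drop 3: Z rot3 at col 3 lands with bottom-row=0; cleared 0 line(s) (total 0); column heights now [0 4 4 2 3], max=4
Drop 4: T rot2 at col 2 lands with bottom-row=3; cleared 0 line(s) (total 0); column heights now [0 4 5 5 5], max=5
Test piece T rot2 at col 1 (width 3): heights before test = [0 4 5 5 5]; fits = False

Answer: no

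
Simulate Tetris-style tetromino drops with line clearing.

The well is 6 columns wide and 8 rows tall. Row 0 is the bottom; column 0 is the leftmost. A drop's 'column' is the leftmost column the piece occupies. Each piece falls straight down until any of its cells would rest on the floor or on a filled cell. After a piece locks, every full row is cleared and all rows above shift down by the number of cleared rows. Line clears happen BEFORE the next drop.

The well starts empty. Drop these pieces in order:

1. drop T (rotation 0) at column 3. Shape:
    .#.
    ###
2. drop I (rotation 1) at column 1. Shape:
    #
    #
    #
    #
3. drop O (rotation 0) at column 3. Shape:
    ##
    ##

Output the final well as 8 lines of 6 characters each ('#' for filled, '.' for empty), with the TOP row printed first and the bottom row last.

Answer: ......
......
......
......
.#.##.
.#.##.
.#..#.
.#.###

Derivation:
Drop 1: T rot0 at col 3 lands with bottom-row=0; cleared 0 line(s) (total 0); column heights now [0 0 0 1 2 1], max=2
Drop 2: I rot1 at col 1 lands with bottom-row=0; cleared 0 line(s) (total 0); column heights now [0 4 0 1 2 1], max=4
Drop 3: O rot0 at col 3 lands with bottom-row=2; cleared 0 line(s) (total 0); column heights now [0 4 0 4 4 1], max=4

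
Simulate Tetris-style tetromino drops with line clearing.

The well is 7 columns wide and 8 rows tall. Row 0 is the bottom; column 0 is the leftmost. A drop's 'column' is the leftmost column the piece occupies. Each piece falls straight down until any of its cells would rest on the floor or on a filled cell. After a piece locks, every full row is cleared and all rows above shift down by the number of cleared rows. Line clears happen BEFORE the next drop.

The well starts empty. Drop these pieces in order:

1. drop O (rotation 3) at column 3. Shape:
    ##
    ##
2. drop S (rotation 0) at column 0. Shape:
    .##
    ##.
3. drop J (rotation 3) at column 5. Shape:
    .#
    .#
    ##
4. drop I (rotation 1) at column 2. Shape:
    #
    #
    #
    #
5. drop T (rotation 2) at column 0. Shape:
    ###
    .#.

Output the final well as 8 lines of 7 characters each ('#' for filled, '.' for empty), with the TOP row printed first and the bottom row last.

Drop 1: O rot3 at col 3 lands with bottom-row=0; cleared 0 line(s) (total 0); column heights now [0 0 0 2 2 0 0], max=2
Drop 2: S rot0 at col 0 lands with bottom-row=0; cleared 0 line(s) (total 0); column heights now [1 2 2 2 2 0 0], max=2
Drop 3: J rot3 at col 5 lands with bottom-row=0; cleared 0 line(s) (total 0); column heights now [1 2 2 2 2 1 3], max=3
Drop 4: I rot1 at col 2 lands with bottom-row=2; cleared 0 line(s) (total 0); column heights now [1 2 6 2 2 1 3], max=6
Drop 5: T rot2 at col 0 lands with bottom-row=5; cleared 0 line(s) (total 0); column heights now [7 7 7 2 2 1 3], max=7

Answer: .......
###....
.##....
..#....
..#....
..#...#
.####.#
##.####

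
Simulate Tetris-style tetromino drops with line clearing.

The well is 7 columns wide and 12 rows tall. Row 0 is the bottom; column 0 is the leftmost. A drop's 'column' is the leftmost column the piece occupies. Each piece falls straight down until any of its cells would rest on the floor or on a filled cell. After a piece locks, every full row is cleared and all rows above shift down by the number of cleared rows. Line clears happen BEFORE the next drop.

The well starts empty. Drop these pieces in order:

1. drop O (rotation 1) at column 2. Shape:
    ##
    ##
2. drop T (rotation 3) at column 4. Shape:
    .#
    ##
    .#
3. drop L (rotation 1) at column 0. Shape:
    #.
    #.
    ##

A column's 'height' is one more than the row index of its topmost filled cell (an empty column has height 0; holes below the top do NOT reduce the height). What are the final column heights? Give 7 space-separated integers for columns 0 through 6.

Drop 1: O rot1 at col 2 lands with bottom-row=0; cleared 0 line(s) (total 0); column heights now [0 0 2 2 0 0 0], max=2
Drop 2: T rot3 at col 4 lands with bottom-row=0; cleared 0 line(s) (total 0); column heights now [0 0 2 2 2 3 0], max=3
Drop 3: L rot1 at col 0 lands with bottom-row=0; cleared 0 line(s) (total 0); column heights now [3 1 2 2 2 3 0], max=3

Answer: 3 1 2 2 2 3 0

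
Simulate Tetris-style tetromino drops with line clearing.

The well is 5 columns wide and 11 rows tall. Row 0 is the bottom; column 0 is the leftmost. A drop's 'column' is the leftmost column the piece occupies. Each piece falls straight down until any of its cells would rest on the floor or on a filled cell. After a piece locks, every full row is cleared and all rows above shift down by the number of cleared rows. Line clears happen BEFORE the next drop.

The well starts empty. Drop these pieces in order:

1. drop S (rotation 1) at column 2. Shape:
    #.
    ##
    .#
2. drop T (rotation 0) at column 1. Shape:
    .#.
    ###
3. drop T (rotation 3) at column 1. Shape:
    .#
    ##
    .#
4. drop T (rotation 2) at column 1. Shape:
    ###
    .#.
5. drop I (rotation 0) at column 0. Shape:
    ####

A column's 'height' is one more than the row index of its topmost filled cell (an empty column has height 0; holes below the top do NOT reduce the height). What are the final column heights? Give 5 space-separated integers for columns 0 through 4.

Drop 1: S rot1 at col 2 lands with bottom-row=0; cleared 0 line(s) (total 0); column heights now [0 0 3 2 0], max=3
Drop 2: T rot0 at col 1 lands with bottom-row=3; cleared 0 line(s) (total 0); column heights now [0 4 5 4 0], max=5
Drop 3: T rot3 at col 1 lands with bottom-row=5; cleared 0 line(s) (total 0); column heights now [0 7 8 4 0], max=8
Drop 4: T rot2 at col 1 lands with bottom-row=8; cleared 0 line(s) (total 0); column heights now [0 10 10 10 0], max=10
Drop 5: I rot0 at col 0 lands with bottom-row=10; cleared 0 line(s) (total 0); column heights now [11 11 11 11 0], max=11

Answer: 11 11 11 11 0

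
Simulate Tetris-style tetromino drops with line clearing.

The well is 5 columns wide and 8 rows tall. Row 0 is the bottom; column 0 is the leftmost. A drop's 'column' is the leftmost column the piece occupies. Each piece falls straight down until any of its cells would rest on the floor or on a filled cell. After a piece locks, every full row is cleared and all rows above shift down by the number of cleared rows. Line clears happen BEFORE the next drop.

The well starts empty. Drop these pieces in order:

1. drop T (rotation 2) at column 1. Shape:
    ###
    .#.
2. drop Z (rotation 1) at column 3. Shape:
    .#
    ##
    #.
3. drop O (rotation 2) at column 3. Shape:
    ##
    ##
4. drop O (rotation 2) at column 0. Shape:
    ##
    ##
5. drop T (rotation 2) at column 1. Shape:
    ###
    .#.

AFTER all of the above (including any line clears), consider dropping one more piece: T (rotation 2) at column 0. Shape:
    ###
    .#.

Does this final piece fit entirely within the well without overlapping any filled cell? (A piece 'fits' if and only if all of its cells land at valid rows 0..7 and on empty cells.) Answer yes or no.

Drop 1: T rot2 at col 1 lands with bottom-row=0; cleared 0 line(s) (total 0); column heights now [0 2 2 2 0], max=2
Drop 2: Z rot1 at col 3 lands with bottom-row=2; cleared 0 line(s) (total 0); column heights now [0 2 2 4 5], max=5
Drop 3: O rot2 at col 3 lands with bottom-row=5; cleared 0 line(s) (total 0); column heights now [0 2 2 7 7], max=7
Drop 4: O rot2 at col 0 lands with bottom-row=2; cleared 0 line(s) (total 0); column heights now [4 4 2 7 7], max=7
Drop 5: T rot2 at col 1 lands with bottom-row=6; cleared 0 line(s) (total 0); column heights now [4 8 8 8 7], max=8
Test piece T rot2 at col 0 (width 3): heights before test = [4 8 8 8 7]; fits = False

Answer: no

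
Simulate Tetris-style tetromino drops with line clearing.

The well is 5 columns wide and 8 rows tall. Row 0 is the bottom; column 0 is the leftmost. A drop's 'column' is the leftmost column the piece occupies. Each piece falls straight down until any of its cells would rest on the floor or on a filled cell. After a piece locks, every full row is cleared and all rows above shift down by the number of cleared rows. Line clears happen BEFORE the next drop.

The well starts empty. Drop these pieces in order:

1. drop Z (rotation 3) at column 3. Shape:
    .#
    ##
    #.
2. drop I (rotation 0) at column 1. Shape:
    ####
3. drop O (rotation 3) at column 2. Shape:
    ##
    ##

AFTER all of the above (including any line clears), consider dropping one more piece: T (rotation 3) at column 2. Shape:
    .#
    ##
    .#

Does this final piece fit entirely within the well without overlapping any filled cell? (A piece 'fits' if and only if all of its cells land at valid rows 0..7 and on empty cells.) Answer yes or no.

Answer: no

Derivation:
Drop 1: Z rot3 at col 3 lands with bottom-row=0; cleared 0 line(s) (total 0); column heights now [0 0 0 2 3], max=3
Drop 2: I rot0 at col 1 lands with bottom-row=3; cleared 0 line(s) (total 0); column heights now [0 4 4 4 4], max=4
Drop 3: O rot3 at col 2 lands with bottom-row=4; cleared 0 line(s) (total 0); column heights now [0 4 6 6 4], max=6
Test piece T rot3 at col 2 (width 2): heights before test = [0 4 6 6 4]; fits = False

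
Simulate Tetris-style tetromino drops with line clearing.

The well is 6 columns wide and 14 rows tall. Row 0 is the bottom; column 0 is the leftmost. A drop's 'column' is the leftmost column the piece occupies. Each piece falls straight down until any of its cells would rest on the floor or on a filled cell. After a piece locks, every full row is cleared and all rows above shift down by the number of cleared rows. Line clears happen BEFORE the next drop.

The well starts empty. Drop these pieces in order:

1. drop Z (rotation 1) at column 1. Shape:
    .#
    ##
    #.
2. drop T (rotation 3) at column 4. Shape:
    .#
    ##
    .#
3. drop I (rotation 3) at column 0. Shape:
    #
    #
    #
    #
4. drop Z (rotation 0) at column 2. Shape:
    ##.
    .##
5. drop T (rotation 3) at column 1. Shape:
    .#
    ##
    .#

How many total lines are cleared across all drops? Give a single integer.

Answer: 0

Derivation:
Drop 1: Z rot1 at col 1 lands with bottom-row=0; cleared 0 line(s) (total 0); column heights now [0 2 3 0 0 0], max=3
Drop 2: T rot3 at col 4 lands with bottom-row=0; cleared 0 line(s) (total 0); column heights now [0 2 3 0 2 3], max=3
Drop 3: I rot3 at col 0 lands with bottom-row=0; cleared 0 line(s) (total 0); column heights now [4 2 3 0 2 3], max=4
Drop 4: Z rot0 at col 2 lands with bottom-row=2; cleared 0 line(s) (total 0); column heights now [4 2 4 4 3 3], max=4
Drop 5: T rot3 at col 1 lands with bottom-row=4; cleared 0 line(s) (total 0); column heights now [4 6 7 4 3 3], max=7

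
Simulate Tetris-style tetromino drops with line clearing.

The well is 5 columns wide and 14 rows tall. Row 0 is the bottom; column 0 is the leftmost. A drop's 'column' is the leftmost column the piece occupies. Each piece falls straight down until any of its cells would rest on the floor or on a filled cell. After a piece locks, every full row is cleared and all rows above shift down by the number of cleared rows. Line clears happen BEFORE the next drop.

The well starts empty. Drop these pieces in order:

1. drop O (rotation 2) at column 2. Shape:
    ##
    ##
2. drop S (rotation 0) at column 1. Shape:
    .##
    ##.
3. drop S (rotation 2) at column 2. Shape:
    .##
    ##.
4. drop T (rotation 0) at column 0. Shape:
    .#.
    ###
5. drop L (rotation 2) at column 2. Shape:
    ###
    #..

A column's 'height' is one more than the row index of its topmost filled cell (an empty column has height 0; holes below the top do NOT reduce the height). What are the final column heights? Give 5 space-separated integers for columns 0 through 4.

Answer: 0 6 7 7 7

Derivation:
Drop 1: O rot2 at col 2 lands with bottom-row=0; cleared 0 line(s) (total 0); column heights now [0 0 2 2 0], max=2
Drop 2: S rot0 at col 1 lands with bottom-row=2; cleared 0 line(s) (total 0); column heights now [0 3 4 4 0], max=4
Drop 3: S rot2 at col 2 lands with bottom-row=4; cleared 0 line(s) (total 0); column heights now [0 3 5 6 6], max=6
Drop 4: T rot0 at col 0 lands with bottom-row=5; cleared 1 line(s) (total 1); column heights now [0 6 5 5 0], max=6
Drop 5: L rot2 at col 2 lands with bottom-row=5; cleared 0 line(s) (total 1); column heights now [0 6 7 7 7], max=7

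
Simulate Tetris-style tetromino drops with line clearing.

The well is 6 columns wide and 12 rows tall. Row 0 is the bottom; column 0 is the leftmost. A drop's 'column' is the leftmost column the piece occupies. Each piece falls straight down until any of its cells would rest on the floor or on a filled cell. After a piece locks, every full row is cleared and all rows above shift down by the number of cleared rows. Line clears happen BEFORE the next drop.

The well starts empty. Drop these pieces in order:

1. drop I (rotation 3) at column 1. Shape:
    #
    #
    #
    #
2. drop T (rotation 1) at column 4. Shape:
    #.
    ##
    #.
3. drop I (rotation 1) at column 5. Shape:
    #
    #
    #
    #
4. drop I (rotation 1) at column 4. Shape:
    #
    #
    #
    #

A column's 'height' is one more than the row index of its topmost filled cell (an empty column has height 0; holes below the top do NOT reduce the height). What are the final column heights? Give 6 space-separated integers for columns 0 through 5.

Drop 1: I rot3 at col 1 lands with bottom-row=0; cleared 0 line(s) (total 0); column heights now [0 4 0 0 0 0], max=4
Drop 2: T rot1 at col 4 lands with bottom-row=0; cleared 0 line(s) (total 0); column heights now [0 4 0 0 3 2], max=4
Drop 3: I rot1 at col 5 lands with bottom-row=2; cleared 0 line(s) (total 0); column heights now [0 4 0 0 3 6], max=6
Drop 4: I rot1 at col 4 lands with bottom-row=3; cleared 0 line(s) (total 0); column heights now [0 4 0 0 7 6], max=7

Answer: 0 4 0 0 7 6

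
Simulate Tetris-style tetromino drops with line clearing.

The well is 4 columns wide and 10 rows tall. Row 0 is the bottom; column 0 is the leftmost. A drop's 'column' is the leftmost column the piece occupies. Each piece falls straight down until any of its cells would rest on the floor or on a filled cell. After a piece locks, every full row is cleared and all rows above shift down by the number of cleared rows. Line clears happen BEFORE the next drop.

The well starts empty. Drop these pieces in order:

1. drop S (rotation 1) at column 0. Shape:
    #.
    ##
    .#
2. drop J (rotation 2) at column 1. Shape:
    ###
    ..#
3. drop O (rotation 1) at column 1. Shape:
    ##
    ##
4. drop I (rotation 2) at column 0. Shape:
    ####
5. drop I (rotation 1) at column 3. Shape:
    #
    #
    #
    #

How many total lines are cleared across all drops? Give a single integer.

Answer: 2

Derivation:
Drop 1: S rot1 at col 0 lands with bottom-row=0; cleared 0 line(s) (total 0); column heights now [3 2 0 0], max=3
Drop 2: J rot2 at col 1 lands with bottom-row=1; cleared 1 line(s) (total 1); column heights now [2 2 0 2], max=2
Drop 3: O rot1 at col 1 lands with bottom-row=2; cleared 0 line(s) (total 1); column heights now [2 4 4 2], max=4
Drop 4: I rot2 at col 0 lands with bottom-row=4; cleared 1 line(s) (total 2); column heights now [2 4 4 2], max=4
Drop 5: I rot1 at col 3 lands with bottom-row=2; cleared 0 line(s) (total 2); column heights now [2 4 4 6], max=6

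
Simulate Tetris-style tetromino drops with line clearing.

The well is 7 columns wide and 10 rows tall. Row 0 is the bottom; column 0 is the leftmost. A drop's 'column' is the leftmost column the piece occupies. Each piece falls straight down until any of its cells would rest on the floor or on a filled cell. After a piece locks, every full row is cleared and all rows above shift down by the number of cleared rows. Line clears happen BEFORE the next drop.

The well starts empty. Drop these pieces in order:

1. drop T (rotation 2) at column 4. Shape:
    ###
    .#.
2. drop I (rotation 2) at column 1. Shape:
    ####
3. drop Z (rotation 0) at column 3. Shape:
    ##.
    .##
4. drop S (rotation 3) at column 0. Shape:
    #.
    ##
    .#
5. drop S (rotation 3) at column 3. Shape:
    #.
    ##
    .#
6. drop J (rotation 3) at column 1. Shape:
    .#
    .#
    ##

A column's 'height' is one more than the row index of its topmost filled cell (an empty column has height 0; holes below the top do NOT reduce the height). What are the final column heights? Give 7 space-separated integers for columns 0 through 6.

Answer: 6 6 8 8 7 4 2

Derivation:
Drop 1: T rot2 at col 4 lands with bottom-row=0; cleared 0 line(s) (total 0); column heights now [0 0 0 0 2 2 2], max=2
Drop 2: I rot2 at col 1 lands with bottom-row=2; cleared 0 line(s) (total 0); column heights now [0 3 3 3 3 2 2], max=3
Drop 3: Z rot0 at col 3 lands with bottom-row=3; cleared 0 line(s) (total 0); column heights now [0 3 3 5 5 4 2], max=5
Drop 4: S rot3 at col 0 lands with bottom-row=3; cleared 0 line(s) (total 0); column heights now [6 5 3 5 5 4 2], max=6
Drop 5: S rot3 at col 3 lands with bottom-row=5; cleared 0 line(s) (total 0); column heights now [6 5 3 8 7 4 2], max=8
Drop 6: J rot3 at col 1 lands with bottom-row=5; cleared 0 line(s) (total 0); column heights now [6 6 8 8 7 4 2], max=8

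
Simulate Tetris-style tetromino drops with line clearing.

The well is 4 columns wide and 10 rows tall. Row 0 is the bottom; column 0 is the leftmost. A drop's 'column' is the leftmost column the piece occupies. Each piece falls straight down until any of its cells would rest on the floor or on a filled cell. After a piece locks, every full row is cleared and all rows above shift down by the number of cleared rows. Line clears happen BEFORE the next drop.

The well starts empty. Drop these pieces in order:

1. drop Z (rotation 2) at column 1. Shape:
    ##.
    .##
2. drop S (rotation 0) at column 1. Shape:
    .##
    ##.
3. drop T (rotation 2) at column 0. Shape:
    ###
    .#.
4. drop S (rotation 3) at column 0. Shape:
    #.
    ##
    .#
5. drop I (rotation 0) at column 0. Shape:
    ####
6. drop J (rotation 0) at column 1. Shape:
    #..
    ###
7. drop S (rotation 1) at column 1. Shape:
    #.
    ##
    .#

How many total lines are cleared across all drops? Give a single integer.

Drop 1: Z rot2 at col 1 lands with bottom-row=0; cleared 0 line(s) (total 0); column heights now [0 2 2 1], max=2
Drop 2: S rot0 at col 1 lands with bottom-row=2; cleared 0 line(s) (total 0); column heights now [0 3 4 4], max=4
Drop 3: T rot2 at col 0 lands with bottom-row=3; cleared 0 line(s) (total 0); column heights now [5 5 5 4], max=5
Drop 4: S rot3 at col 0 lands with bottom-row=5; cleared 0 line(s) (total 0); column heights now [8 7 5 4], max=8
Drop 5: I rot0 at col 0 lands with bottom-row=8; cleared 1 line(s) (total 1); column heights now [8 7 5 4], max=8
Drop 6: J rot0 at col 1 lands with bottom-row=7; cleared 1 line(s) (total 2); column heights now [7 8 5 4], max=8
Drop 7: S rot1 at col 1 lands with bottom-row=7; cleared 0 line(s) (total 2); column heights now [7 10 9 4], max=10

Answer: 2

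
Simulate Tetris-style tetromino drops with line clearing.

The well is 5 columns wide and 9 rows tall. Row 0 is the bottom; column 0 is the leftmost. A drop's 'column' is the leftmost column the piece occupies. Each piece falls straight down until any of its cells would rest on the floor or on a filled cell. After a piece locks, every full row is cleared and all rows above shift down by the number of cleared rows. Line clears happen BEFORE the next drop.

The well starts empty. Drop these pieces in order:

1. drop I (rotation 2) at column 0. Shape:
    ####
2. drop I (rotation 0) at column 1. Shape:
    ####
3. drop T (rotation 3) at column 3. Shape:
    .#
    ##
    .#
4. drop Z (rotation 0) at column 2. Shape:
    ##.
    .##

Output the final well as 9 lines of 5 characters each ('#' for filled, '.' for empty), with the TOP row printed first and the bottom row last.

Drop 1: I rot2 at col 0 lands with bottom-row=0; cleared 0 line(s) (total 0); column heights now [1 1 1 1 0], max=1
Drop 2: I rot0 at col 1 lands with bottom-row=1; cleared 0 line(s) (total 0); column heights now [1 2 2 2 2], max=2
Drop 3: T rot3 at col 3 lands with bottom-row=2; cleared 0 line(s) (total 0); column heights now [1 2 2 4 5], max=5
Drop 4: Z rot0 at col 2 lands with bottom-row=5; cleared 0 line(s) (total 0); column heights now [1 2 7 7 6], max=7

Answer: .....
.....
..##.
...##
....#
...##
....#
.####
####.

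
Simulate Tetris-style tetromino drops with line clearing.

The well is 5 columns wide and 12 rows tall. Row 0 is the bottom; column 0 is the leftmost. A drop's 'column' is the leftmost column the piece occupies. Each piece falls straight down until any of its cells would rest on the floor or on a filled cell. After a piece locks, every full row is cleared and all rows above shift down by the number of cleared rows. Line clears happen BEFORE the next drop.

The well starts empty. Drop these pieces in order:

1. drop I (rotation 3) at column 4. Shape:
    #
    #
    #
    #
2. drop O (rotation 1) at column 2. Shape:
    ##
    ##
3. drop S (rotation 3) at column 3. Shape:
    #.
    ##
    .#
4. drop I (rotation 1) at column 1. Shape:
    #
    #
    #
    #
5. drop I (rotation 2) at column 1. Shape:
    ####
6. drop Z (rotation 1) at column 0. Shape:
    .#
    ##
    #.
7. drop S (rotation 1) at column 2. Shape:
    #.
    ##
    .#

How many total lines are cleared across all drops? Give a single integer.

Drop 1: I rot3 at col 4 lands with bottom-row=0; cleared 0 line(s) (total 0); column heights now [0 0 0 0 4], max=4
Drop 2: O rot1 at col 2 lands with bottom-row=0; cleared 0 line(s) (total 0); column heights now [0 0 2 2 4], max=4
Drop 3: S rot3 at col 3 lands with bottom-row=4; cleared 0 line(s) (total 0); column heights now [0 0 2 7 6], max=7
Drop 4: I rot1 at col 1 lands with bottom-row=0; cleared 0 line(s) (total 0); column heights now [0 4 2 7 6], max=7
Drop 5: I rot2 at col 1 lands with bottom-row=7; cleared 0 line(s) (total 0); column heights now [0 8 8 8 8], max=8
Drop 6: Z rot1 at col 0 lands with bottom-row=7; cleared 1 line(s) (total 1); column heights now [8 9 2 7 6], max=9
Drop 7: S rot1 at col 2 lands with bottom-row=7; cleared 0 line(s) (total 1); column heights now [8 9 10 9 6], max=10

Answer: 1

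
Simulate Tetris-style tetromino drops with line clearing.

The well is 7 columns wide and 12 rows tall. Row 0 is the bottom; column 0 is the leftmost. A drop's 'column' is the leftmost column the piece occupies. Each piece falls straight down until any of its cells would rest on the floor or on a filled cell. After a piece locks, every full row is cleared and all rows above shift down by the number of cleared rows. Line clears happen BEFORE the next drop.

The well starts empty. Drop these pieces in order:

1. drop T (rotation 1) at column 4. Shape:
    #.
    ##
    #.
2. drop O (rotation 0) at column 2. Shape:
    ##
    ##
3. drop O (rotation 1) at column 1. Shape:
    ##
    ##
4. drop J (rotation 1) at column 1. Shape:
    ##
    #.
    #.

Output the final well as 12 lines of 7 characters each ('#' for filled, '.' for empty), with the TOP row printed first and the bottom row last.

Answer: .......
.......
.......
.......
.......
.##....
.#.....
.#.....
.##....
.##.#..
..####.
..###..

Derivation:
Drop 1: T rot1 at col 4 lands with bottom-row=0; cleared 0 line(s) (total 0); column heights now [0 0 0 0 3 2 0], max=3
Drop 2: O rot0 at col 2 lands with bottom-row=0; cleared 0 line(s) (total 0); column heights now [0 0 2 2 3 2 0], max=3
Drop 3: O rot1 at col 1 lands with bottom-row=2; cleared 0 line(s) (total 0); column heights now [0 4 4 2 3 2 0], max=4
Drop 4: J rot1 at col 1 lands with bottom-row=4; cleared 0 line(s) (total 0); column heights now [0 7 7 2 3 2 0], max=7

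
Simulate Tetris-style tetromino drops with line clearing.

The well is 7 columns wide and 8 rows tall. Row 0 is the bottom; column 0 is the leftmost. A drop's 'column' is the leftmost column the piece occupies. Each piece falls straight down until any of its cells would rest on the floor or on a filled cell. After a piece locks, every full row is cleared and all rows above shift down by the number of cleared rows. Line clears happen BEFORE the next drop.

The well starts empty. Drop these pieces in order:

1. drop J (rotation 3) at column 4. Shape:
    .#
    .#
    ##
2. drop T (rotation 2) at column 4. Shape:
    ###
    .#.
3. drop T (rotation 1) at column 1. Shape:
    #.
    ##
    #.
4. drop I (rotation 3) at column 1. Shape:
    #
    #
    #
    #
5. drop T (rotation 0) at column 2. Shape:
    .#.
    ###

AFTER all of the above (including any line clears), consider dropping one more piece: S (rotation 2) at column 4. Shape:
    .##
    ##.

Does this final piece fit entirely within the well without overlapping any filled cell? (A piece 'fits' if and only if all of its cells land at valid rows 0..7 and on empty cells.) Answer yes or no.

Drop 1: J rot3 at col 4 lands with bottom-row=0; cleared 0 line(s) (total 0); column heights now [0 0 0 0 1 3 0], max=3
Drop 2: T rot2 at col 4 lands with bottom-row=3; cleared 0 line(s) (total 0); column heights now [0 0 0 0 5 5 5], max=5
Drop 3: T rot1 at col 1 lands with bottom-row=0; cleared 0 line(s) (total 0); column heights now [0 3 2 0 5 5 5], max=5
Drop 4: I rot3 at col 1 lands with bottom-row=3; cleared 0 line(s) (total 0); column heights now [0 7 2 0 5 5 5], max=7
Drop 5: T rot0 at col 2 lands with bottom-row=5; cleared 0 line(s) (total 0); column heights now [0 7 6 7 6 5 5], max=7
Test piece S rot2 at col 4 (width 3): heights before test = [0 7 6 7 6 5 5]; fits = True

Answer: yes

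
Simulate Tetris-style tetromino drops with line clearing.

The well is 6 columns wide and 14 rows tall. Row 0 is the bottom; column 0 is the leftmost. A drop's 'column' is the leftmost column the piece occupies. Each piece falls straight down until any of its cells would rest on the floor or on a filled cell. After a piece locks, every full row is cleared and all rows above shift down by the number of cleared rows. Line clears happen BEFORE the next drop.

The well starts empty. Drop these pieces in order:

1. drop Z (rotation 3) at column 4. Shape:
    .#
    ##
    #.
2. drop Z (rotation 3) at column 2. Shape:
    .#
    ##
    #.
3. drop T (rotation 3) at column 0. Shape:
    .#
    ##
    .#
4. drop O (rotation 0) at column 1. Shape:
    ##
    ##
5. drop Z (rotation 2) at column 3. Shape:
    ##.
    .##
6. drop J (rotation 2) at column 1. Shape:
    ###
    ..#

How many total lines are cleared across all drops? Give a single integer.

Answer: 1

Derivation:
Drop 1: Z rot3 at col 4 lands with bottom-row=0; cleared 0 line(s) (total 0); column heights now [0 0 0 0 2 3], max=3
Drop 2: Z rot3 at col 2 lands with bottom-row=0; cleared 0 line(s) (total 0); column heights now [0 0 2 3 2 3], max=3
Drop 3: T rot3 at col 0 lands with bottom-row=0; cleared 1 line(s) (total 1); column heights now [0 2 1 2 1 2], max=2
Drop 4: O rot0 at col 1 lands with bottom-row=2; cleared 0 line(s) (total 1); column heights now [0 4 4 2 1 2], max=4
Drop 5: Z rot2 at col 3 lands with bottom-row=2; cleared 0 line(s) (total 1); column heights now [0 4 4 4 4 3], max=4
Drop 6: J rot2 at col 1 lands with bottom-row=4; cleared 0 line(s) (total 1); column heights now [0 6 6 6 4 3], max=6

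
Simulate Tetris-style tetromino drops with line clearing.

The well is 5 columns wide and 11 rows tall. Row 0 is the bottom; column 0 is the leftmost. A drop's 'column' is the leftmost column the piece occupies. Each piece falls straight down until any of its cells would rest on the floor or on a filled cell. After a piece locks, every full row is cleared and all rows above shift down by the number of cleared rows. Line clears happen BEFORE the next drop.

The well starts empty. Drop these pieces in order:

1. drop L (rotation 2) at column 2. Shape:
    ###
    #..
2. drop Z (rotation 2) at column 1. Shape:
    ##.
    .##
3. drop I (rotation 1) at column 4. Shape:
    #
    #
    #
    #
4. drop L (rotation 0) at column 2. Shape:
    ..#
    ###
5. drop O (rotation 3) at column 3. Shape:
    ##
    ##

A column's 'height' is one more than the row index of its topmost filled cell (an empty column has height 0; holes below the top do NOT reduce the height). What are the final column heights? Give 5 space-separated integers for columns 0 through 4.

Answer: 0 4 7 10 10

Derivation:
Drop 1: L rot2 at col 2 lands with bottom-row=0; cleared 0 line(s) (total 0); column heights now [0 0 2 2 2], max=2
Drop 2: Z rot2 at col 1 lands with bottom-row=2; cleared 0 line(s) (total 0); column heights now [0 4 4 3 2], max=4
Drop 3: I rot1 at col 4 lands with bottom-row=2; cleared 0 line(s) (total 0); column heights now [0 4 4 3 6], max=6
Drop 4: L rot0 at col 2 lands with bottom-row=6; cleared 0 line(s) (total 0); column heights now [0 4 7 7 8], max=8
Drop 5: O rot3 at col 3 lands with bottom-row=8; cleared 0 line(s) (total 0); column heights now [0 4 7 10 10], max=10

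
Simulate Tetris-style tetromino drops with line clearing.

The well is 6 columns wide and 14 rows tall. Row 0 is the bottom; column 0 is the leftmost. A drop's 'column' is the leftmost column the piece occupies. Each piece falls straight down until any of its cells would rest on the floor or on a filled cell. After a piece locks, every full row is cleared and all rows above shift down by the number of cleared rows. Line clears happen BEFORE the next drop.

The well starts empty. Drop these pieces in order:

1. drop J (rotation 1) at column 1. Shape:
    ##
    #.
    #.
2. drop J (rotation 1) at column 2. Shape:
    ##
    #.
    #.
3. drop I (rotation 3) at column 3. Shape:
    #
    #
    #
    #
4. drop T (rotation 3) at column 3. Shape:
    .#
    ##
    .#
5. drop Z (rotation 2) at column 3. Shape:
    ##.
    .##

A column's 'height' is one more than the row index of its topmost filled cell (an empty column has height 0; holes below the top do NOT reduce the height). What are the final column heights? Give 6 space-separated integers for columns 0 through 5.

Answer: 0 3 6 14 14 13

Derivation:
Drop 1: J rot1 at col 1 lands with bottom-row=0; cleared 0 line(s) (total 0); column heights now [0 3 3 0 0 0], max=3
Drop 2: J rot1 at col 2 lands with bottom-row=3; cleared 0 line(s) (total 0); column heights now [0 3 6 6 0 0], max=6
Drop 3: I rot3 at col 3 lands with bottom-row=6; cleared 0 line(s) (total 0); column heights now [0 3 6 10 0 0], max=10
Drop 4: T rot3 at col 3 lands with bottom-row=9; cleared 0 line(s) (total 0); column heights now [0 3 6 11 12 0], max=12
Drop 5: Z rot2 at col 3 lands with bottom-row=12; cleared 0 line(s) (total 0); column heights now [0 3 6 14 14 13], max=14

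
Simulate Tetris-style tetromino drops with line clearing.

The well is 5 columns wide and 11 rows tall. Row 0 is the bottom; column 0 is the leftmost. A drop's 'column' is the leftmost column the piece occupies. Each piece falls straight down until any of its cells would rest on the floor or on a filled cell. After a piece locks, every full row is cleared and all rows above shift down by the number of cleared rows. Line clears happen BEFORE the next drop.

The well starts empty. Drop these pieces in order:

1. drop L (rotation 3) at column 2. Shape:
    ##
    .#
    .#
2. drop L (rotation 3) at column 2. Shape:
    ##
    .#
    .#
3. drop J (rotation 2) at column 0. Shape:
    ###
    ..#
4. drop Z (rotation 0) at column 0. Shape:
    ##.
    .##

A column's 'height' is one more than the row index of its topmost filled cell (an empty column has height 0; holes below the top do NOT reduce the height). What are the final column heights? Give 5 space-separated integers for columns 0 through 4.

Drop 1: L rot3 at col 2 lands with bottom-row=0; cleared 0 line(s) (total 0); column heights now [0 0 3 3 0], max=3
Drop 2: L rot3 at col 2 lands with bottom-row=3; cleared 0 line(s) (total 0); column heights now [0 0 6 6 0], max=6
Drop 3: J rot2 at col 0 lands with bottom-row=6; cleared 0 line(s) (total 0); column heights now [8 8 8 6 0], max=8
Drop 4: Z rot0 at col 0 lands with bottom-row=8; cleared 0 line(s) (total 0); column heights now [10 10 9 6 0], max=10

Answer: 10 10 9 6 0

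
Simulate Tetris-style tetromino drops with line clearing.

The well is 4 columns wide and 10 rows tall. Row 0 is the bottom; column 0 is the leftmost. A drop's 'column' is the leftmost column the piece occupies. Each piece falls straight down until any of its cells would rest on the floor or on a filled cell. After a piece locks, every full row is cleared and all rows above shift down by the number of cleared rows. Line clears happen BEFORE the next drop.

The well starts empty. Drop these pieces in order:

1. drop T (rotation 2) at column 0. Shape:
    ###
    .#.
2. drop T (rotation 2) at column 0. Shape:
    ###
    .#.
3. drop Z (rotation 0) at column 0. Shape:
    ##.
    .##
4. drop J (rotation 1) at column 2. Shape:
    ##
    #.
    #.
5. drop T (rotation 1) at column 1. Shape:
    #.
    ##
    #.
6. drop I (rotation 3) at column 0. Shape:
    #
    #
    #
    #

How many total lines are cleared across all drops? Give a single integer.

Drop 1: T rot2 at col 0 lands with bottom-row=0; cleared 0 line(s) (total 0); column heights now [2 2 2 0], max=2
Drop 2: T rot2 at col 0 lands with bottom-row=2; cleared 0 line(s) (total 0); column heights now [4 4 4 0], max=4
Drop 3: Z rot0 at col 0 lands with bottom-row=4; cleared 0 line(s) (total 0); column heights now [6 6 5 0], max=6
Drop 4: J rot1 at col 2 lands with bottom-row=5; cleared 0 line(s) (total 0); column heights now [6 6 8 8], max=8
Drop 5: T rot1 at col 1 lands with bottom-row=7; cleared 0 line(s) (total 0); column heights now [6 10 9 8], max=10
Drop 6: I rot3 at col 0 lands with bottom-row=6; cleared 1 line(s) (total 1); column heights now [9 9 8 0], max=9

Answer: 1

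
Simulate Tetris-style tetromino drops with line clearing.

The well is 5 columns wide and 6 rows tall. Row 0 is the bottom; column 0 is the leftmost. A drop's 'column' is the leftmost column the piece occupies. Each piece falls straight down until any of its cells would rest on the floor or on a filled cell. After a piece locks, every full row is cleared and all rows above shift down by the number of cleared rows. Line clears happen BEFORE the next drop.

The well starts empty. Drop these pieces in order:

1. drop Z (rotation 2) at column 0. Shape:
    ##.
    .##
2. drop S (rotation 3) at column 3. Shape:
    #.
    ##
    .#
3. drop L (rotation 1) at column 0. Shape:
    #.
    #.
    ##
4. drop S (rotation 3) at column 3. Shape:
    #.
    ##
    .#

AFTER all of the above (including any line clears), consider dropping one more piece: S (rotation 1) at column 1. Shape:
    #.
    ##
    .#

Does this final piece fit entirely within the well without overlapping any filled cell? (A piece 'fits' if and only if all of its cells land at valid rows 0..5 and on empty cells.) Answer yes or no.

Drop 1: Z rot2 at col 0 lands with bottom-row=0; cleared 0 line(s) (total 0); column heights now [2 2 1 0 0], max=2
Drop 2: S rot3 at col 3 lands with bottom-row=0; cleared 0 line(s) (total 0); column heights now [2 2 1 3 2], max=3
Drop 3: L rot1 at col 0 lands with bottom-row=2; cleared 0 line(s) (total 0); column heights now [5 3 1 3 2], max=5
Drop 4: S rot3 at col 3 lands with bottom-row=2; cleared 0 line(s) (total 0); column heights now [5 3 1 5 4], max=5
Test piece S rot1 at col 1 (width 2): heights before test = [5 3 1 5 4]; fits = True

Answer: yes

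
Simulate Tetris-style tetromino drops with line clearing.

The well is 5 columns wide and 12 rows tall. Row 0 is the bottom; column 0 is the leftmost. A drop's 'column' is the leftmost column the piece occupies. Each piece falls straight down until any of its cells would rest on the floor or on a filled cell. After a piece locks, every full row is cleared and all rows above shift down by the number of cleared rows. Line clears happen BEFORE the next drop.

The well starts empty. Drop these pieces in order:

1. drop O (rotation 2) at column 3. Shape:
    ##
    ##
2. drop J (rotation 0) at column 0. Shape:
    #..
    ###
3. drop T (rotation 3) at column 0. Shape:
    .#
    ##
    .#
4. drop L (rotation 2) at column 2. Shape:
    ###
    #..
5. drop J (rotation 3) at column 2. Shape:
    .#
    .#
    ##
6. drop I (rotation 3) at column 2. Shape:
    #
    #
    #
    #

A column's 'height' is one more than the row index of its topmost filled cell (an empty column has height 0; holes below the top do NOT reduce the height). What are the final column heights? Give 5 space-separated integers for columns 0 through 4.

Answer: 0 1 5 3 0

Derivation:
Drop 1: O rot2 at col 3 lands with bottom-row=0; cleared 0 line(s) (total 0); column heights now [0 0 0 2 2], max=2
Drop 2: J rot0 at col 0 lands with bottom-row=0; cleared 1 line(s) (total 1); column heights now [1 0 0 1 1], max=1
Drop 3: T rot3 at col 0 lands with bottom-row=0; cleared 0 line(s) (total 1); column heights now [2 3 0 1 1], max=3
Drop 4: L rot2 at col 2 lands with bottom-row=0; cleared 2 line(s) (total 3); column heights now [0 1 0 0 0], max=1
Drop 5: J rot3 at col 2 lands with bottom-row=0; cleared 0 line(s) (total 3); column heights now [0 1 1 3 0], max=3
Drop 6: I rot3 at col 2 lands with bottom-row=1; cleared 0 line(s) (total 3); column heights now [0 1 5 3 0], max=5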